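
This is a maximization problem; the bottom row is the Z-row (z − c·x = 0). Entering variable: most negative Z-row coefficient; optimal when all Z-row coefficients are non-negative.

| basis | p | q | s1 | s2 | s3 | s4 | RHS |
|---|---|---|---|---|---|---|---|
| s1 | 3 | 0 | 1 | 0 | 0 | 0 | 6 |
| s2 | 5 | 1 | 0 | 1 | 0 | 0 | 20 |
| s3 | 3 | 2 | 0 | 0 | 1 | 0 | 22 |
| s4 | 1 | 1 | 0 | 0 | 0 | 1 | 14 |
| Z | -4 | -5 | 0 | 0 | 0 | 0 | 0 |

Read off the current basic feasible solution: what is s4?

14

s4 is basic (row 4); its value is the RHS of that row, 14.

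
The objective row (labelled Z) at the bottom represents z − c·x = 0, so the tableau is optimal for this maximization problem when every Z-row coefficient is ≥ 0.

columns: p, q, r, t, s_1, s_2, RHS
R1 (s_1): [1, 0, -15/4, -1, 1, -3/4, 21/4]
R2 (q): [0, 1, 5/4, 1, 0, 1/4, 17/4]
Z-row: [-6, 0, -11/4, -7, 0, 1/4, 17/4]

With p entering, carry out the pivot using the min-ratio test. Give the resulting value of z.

143/4

Ratio test on column p — row 1: (21/4)/1 = 21/4; row 2: entry 0 ≤ 0. Minimum is 21/4 at row 1 (s_1 leaves); pivot element 1.
Pivot on row 1; the Z-row RHS becomes 17/4 − (-6)·(21/4) = 143/4.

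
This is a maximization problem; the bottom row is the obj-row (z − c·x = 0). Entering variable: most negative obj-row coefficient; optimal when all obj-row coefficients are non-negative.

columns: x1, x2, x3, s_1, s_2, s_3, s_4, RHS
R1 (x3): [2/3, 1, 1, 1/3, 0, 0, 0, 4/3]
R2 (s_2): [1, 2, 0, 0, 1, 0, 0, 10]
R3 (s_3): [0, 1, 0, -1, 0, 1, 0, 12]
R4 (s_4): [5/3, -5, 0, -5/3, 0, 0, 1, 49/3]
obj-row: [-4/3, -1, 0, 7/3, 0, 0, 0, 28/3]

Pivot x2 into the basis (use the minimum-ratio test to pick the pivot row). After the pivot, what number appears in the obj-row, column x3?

Ratio test on column x2 — row 1: (4/3)/1 = 4/3; row 2: 10/2 = 5; row 3: 12/1 = 12; row 4: entry -5 ≤ 0. Minimum is 4/3 at row 1 (x3 leaves); pivot element 1.
Divide row 1 by 1; eliminate column x2 from the other rows.
obj-row update in column x3: 0 − (-1)·1 = 1.

1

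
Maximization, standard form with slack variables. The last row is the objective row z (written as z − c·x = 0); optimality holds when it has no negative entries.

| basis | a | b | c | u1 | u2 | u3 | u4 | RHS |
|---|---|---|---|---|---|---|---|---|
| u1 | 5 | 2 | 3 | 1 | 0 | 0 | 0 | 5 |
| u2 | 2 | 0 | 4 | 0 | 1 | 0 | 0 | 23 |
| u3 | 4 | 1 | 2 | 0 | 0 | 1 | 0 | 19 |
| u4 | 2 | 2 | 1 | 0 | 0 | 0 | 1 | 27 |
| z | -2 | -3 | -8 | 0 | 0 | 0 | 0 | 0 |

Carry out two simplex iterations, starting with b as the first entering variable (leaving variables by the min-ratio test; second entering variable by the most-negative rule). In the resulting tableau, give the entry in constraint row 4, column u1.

Ratio test on column b — row 1: 5/2 = 5/2; row 2: entry 0 ≤ 0; row 3: 19/1 = 19; row 4: 27/2 = 27/2. Minimum is 5/2 at row 1 (u1 leaves); pivot element 2.
Divide row 1 by 2; eliminate column b from the other rows.
Second iteration: most negative z-row entry is -7/2 in column c, so c enters.
Ratio test on column c — row 1: (5/2)/(3/2) = 5/3; row 2: 23/4 = 23/4; row 3: (33/2)/(1/2) = 33; row 4: entry -2 ≤ 0. Minimum is 5/3 at row 1 (b leaves); pivot element 3/2.
Divide row 1 by 3/2; eliminate column c from the other rows.
After both pivots, the entry at constraint row 4, column u1 is -1/3.

-1/3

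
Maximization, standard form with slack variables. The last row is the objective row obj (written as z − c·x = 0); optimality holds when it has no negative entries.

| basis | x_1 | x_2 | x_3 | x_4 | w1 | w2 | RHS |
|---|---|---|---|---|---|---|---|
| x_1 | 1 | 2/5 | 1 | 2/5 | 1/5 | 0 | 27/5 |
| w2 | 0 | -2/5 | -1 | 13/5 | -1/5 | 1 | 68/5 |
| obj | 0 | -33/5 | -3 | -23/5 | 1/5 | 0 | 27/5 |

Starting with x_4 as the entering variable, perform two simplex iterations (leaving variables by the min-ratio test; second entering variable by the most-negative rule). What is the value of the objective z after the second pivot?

Ratio test on column x_4 — row 1: (27/5)/(2/5) = 27/2; row 2: (68/5)/(13/5) = 68/13. Minimum is 68/13 at row 2 (w2 leaves); pivot element 13/5.
Pivot on row 2; the obj-row RHS becomes 27/5 − (-23/5)·(68/13) = 383/13.
Next entering variable (most negative obj-row entry -95/13): x_2.
Ratio test on column x_2 — row 1: (43/13)/(6/13) = 43/6; row 2: entry -2/13 ≤ 0. Minimum is 43/6 at row 1 (x_1 leaves); pivot element 6/13.
After the second pivot the obj-row RHS is 383/13 − (-95/13)·(43/6) = 491/6.

491/6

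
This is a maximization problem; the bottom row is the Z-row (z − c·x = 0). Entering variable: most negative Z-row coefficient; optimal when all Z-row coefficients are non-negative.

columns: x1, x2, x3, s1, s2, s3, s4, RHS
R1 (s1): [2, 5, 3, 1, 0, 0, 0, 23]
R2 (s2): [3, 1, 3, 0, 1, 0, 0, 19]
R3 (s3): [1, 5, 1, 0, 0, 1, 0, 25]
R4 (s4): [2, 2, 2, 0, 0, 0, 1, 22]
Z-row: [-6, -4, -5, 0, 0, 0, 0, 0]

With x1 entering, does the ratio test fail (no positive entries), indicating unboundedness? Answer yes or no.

Column x1 has positive entries in row(s) 1, 2, 3, 4, so the ratio test bounds it — not unbounded.

no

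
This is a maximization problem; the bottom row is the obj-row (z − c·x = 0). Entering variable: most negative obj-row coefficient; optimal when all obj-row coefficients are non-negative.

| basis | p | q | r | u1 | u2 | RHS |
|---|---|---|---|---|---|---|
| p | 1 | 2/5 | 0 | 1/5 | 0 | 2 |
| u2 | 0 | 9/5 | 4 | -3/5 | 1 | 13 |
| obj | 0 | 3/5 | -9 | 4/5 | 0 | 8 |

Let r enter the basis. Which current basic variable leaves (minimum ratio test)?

u2

Column r entries and ratios — p: 0 ≤ 0, skip; u2: 13/4 = 13/4.
Smallest ratio is 13/4 in the row of u2, so u2 leaves.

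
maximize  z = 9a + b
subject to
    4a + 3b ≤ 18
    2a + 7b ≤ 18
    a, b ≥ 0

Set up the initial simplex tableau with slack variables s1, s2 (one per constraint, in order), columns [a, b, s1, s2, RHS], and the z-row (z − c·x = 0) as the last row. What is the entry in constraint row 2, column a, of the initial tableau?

Constraint 2 has coefficient 2 on a.

2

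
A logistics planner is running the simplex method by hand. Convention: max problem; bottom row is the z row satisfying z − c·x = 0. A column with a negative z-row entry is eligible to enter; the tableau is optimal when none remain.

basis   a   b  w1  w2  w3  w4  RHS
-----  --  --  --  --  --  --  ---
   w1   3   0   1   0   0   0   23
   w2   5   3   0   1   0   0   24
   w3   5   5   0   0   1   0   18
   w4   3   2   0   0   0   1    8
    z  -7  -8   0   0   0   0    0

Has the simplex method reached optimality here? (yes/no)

The z-row has a negative entry -8 in column b, so it is not optimal.

no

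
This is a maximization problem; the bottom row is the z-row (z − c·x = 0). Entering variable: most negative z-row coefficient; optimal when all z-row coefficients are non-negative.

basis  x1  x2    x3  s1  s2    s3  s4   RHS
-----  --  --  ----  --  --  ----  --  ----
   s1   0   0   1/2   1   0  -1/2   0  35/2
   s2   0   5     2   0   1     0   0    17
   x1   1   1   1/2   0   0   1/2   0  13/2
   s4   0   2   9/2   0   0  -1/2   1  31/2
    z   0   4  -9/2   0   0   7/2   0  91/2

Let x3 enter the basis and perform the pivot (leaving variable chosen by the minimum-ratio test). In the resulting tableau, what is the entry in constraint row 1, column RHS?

Ratio test on column x3 — row 1: (35/2)/(1/2) = 35; row 2: 17/2 = 17/2; row 3: (13/2)/(1/2) = 13; row 4: (31/2)/(9/2) = 31/9. Minimum is 31/9 at row 4 (s4 leaves); pivot element 9/2.
Divide row 4 by 9/2; eliminate column x3 from the other rows.
Row 1 update in column RHS: 35/2 − (1/2)·(31/9) = 142/9.

142/9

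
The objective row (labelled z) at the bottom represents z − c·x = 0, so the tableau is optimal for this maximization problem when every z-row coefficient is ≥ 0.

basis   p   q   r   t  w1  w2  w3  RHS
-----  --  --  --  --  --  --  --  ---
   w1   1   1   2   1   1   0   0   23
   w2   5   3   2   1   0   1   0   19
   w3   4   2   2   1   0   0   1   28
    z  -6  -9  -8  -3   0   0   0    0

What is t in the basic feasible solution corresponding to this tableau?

0

t is not in the basis, so in the current basic feasible solution t = 0.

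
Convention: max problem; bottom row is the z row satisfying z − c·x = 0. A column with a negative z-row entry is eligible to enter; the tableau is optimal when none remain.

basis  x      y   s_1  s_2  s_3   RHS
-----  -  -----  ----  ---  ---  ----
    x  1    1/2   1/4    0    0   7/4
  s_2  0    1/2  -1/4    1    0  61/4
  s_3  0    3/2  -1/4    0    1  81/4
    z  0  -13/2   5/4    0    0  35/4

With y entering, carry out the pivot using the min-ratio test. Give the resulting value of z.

Ratio test on column y — row 1: (7/4)/(1/2) = 7/2; row 2: (61/4)/(1/2) = 61/2; row 3: (81/4)/(3/2) = 27/2. Minimum is 7/2 at row 1 (x leaves); pivot element 1/2.
Pivot on row 1; the z-row RHS becomes 35/4 − (-13/2)·(7/2) = 63/2.

63/2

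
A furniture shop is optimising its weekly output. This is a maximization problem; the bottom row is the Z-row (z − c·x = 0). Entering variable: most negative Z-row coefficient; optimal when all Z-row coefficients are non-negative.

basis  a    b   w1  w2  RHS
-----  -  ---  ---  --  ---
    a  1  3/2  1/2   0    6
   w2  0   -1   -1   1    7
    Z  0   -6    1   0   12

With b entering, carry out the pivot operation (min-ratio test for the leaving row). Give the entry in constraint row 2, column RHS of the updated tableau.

Ratio test on column b — row 1: 6/(3/2) = 4; row 2: entry -1 ≤ 0. Minimum is 4 at row 1 (a leaves); pivot element 3/2.
Divide row 1 by 3/2; eliminate column b from the other rows.
Row 2 update in column RHS: 7 − (-1)·4 = 11.

11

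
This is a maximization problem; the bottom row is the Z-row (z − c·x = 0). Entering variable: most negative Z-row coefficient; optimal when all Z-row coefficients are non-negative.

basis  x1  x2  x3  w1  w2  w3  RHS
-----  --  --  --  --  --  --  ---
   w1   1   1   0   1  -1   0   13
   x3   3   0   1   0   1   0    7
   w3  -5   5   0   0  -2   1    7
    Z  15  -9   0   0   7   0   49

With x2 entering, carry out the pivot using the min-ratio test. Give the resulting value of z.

308/5

Ratio test on column x2 — row 1: 13/1 = 13; row 2: entry 0 ≤ 0; row 3: 7/5 = 7/5. Minimum is 7/5 at row 3 (w3 leaves); pivot element 5.
Pivot on row 3; the Z-row RHS becomes 49 − (-9)·(7/5) = 308/5.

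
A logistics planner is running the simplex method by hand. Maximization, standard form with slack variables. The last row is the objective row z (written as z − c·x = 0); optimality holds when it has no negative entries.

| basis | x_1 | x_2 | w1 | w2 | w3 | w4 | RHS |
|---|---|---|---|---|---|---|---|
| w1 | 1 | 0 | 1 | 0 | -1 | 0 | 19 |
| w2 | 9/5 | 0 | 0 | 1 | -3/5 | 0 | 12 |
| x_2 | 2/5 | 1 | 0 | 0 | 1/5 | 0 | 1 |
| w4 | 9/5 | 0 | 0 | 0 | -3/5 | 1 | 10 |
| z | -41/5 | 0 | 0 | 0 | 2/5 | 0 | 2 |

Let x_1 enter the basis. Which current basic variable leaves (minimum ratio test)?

Column x_1 entries and ratios — w1: 19/1 = 19; w2: 12/(9/5) = 20/3; x_2: 1/(2/5) = 5/2; w4: 10/(9/5) = 50/9.
Smallest ratio is 5/2 in the row of x_2, so x_2 leaves.

x_2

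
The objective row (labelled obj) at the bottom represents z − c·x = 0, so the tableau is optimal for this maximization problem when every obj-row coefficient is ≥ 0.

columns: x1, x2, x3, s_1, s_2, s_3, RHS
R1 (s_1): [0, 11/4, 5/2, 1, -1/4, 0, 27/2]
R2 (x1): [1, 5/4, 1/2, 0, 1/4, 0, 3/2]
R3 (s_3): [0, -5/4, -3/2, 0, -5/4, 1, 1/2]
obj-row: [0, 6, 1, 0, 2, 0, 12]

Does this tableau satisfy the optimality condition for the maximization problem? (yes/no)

Every obj-row coefficient is ≥ 0, so the tableau is optimal.

yes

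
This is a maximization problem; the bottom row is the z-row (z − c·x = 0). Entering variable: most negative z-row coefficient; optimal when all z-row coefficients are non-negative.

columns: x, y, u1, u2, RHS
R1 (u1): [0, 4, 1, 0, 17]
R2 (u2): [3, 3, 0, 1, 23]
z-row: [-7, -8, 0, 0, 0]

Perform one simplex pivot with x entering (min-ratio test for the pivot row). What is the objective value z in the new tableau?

161/3

Ratio test on column x — row 1: entry 0 ≤ 0; row 2: 23/3 = 23/3. Minimum is 23/3 at row 2 (u2 leaves); pivot element 3.
Pivot on row 2; the z-row RHS becomes 0 − (-7)·(23/3) = 161/3.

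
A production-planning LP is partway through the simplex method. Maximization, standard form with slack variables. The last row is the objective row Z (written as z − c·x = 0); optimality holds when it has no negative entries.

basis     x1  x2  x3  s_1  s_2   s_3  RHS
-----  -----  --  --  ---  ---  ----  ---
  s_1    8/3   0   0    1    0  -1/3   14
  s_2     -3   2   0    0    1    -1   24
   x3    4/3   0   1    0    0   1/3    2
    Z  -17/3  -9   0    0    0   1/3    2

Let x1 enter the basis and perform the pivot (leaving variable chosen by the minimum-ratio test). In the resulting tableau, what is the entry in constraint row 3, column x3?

3/4

Ratio test on column x1 — row 1: 14/(8/3) = 21/4; row 2: entry -3 ≤ 0; row 3: 2/(4/3) = 3/2. Minimum is 3/2 at row 3 (x3 leaves); pivot element 4/3.
Divide row 3 by 4/3; eliminate column x1 from the other rows.
In the new row 3, the x3 entry is the old entry divided by the pivot: 1/(4/3) = 3/4.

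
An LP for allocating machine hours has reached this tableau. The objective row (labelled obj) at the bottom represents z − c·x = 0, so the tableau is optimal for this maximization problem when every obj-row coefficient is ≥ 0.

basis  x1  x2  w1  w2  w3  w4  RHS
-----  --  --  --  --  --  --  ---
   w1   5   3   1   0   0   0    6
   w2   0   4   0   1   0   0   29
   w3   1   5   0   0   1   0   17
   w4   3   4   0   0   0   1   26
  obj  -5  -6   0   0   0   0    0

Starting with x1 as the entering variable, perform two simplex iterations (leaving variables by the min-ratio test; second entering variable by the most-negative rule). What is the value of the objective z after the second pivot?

12

Ratio test on column x1 — row 1: 6/5 = 6/5; row 2: entry 0 ≤ 0; row 3: 17/1 = 17; row 4: 26/3 = 26/3. Minimum is 6/5 at row 1 (w1 leaves); pivot element 5.
Pivot on row 1; the obj-row RHS becomes 0 − (-5)·(6/5) = 6.
Next entering variable (most negative obj-row entry -3): x2.
Ratio test on column x2 — row 1: (6/5)/(3/5) = 2; row 2: 29/4 = 29/4; row 3: (79/5)/(22/5) = 79/22; row 4: (112/5)/(11/5) = 112/11. Minimum is 2 at row 1 (x1 leaves); pivot element 3/5.
After the second pivot the obj-row RHS is 6 − (-3)·2 = 12.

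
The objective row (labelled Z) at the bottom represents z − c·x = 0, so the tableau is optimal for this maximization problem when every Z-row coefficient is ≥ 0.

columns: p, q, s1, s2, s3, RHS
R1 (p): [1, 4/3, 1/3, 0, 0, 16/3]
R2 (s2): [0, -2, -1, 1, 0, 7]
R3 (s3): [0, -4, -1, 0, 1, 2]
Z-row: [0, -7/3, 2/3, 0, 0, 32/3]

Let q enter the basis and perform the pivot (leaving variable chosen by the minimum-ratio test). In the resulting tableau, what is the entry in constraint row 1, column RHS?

4

Ratio test on column q — row 1: (16/3)/(4/3) = 4; row 2: entry -2 ≤ 0; row 3: entry -4 ≤ 0. Minimum is 4 at row 1 (p leaves); pivot element 4/3.
Divide row 1 by 4/3; eliminate column q from the other rows.
In the new row 1, the RHS entry is the old entry divided by the pivot: (16/3)/(4/3) = 4.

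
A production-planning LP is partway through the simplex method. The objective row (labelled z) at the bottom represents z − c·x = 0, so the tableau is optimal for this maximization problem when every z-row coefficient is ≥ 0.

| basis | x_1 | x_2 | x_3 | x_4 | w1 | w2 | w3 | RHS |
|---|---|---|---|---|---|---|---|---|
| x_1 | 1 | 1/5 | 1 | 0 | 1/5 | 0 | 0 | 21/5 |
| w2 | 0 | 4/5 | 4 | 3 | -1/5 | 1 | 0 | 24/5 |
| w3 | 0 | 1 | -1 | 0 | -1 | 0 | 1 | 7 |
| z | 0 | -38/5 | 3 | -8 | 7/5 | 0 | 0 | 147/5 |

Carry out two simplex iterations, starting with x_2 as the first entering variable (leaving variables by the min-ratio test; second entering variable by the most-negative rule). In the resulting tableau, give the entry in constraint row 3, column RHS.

Ratio test on column x_2 — row 1: (21/5)/(1/5) = 21; row 2: (24/5)/(4/5) = 6; row 3: 7/1 = 7. Minimum is 6 at row 2 (w2 leaves); pivot element 4/5.
Divide row 2 by 4/5; eliminate column x_2 from the other rows.
Second iteration: most negative z-row entry is -1/2 in column w1, so w1 enters.
Ratio test on column w1 — row 1: 3/(1/4) = 12; row 2: entry -1/4 ≤ 0; row 3: entry -3/4 ≤ 0. Minimum is 12 at row 1 (x_1 leaves); pivot element 1/4.
Divide row 1 by 1/4; eliminate column w1 from the other rows.
After both pivots, the entry at constraint row 3, column RHS is 10.

10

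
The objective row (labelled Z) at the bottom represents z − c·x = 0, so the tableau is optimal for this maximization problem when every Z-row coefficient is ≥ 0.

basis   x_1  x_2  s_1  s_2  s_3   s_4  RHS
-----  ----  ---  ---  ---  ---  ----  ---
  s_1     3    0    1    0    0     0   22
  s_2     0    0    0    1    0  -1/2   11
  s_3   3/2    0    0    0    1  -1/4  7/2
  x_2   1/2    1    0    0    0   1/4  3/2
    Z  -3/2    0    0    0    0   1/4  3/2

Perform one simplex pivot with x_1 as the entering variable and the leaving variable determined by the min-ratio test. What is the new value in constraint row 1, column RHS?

Ratio test on column x_1 — row 1: 22/3 = 22/3; row 2: entry 0 ≤ 0; row 3: (7/2)/(3/2) = 7/3; row 4: (3/2)/(1/2) = 3. Minimum is 7/3 at row 3 (s_3 leaves); pivot element 3/2.
Divide row 3 by 3/2; eliminate column x_1 from the other rows.
Row 1 update in column RHS: 22 − 3·(7/3) = 15.

15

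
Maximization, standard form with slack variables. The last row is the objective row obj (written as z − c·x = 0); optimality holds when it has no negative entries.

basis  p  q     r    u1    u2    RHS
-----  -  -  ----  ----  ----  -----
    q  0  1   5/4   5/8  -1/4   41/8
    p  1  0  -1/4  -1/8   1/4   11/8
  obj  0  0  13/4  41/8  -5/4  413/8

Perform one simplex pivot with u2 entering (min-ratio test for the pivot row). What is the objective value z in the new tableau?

Ratio test on column u2 — row 1: entry -1/4 ≤ 0; row 2: (11/8)/(1/4) = 11/2. Minimum is 11/2 at row 2 (p leaves); pivot element 1/4.
Pivot on row 2; the obj-row RHS becomes 413/8 − (-5/4)·(11/2) = 117/2.

117/2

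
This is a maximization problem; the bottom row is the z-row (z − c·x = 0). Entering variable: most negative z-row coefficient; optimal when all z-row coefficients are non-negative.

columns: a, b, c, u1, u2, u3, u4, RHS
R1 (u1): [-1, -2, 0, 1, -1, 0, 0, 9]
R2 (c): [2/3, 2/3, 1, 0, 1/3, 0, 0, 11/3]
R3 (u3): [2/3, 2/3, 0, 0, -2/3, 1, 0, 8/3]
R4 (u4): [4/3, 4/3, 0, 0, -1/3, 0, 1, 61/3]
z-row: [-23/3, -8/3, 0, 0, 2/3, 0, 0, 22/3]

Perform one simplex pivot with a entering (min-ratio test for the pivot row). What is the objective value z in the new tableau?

38

Ratio test on column a — row 1: entry -1 ≤ 0; row 2: (11/3)/(2/3) = 11/2; row 3: (8/3)/(2/3) = 4; row 4: (61/3)/(4/3) = 61/4. Minimum is 4 at row 3 (u3 leaves); pivot element 2/3.
Pivot on row 3; the z-row RHS becomes 22/3 − (-23/3)·4 = 38.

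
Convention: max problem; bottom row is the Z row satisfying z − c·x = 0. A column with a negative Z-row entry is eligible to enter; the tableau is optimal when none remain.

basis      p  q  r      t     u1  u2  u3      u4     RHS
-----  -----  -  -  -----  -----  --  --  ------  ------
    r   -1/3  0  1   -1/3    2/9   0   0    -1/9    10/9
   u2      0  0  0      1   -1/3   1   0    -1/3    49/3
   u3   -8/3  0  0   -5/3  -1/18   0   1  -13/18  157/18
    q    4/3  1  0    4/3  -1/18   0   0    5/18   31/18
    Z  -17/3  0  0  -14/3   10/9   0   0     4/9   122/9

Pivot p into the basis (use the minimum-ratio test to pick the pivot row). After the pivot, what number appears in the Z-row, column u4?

Ratio test on column p — row 1: entry -1/3 ≤ 0; row 2: entry 0 ≤ 0; row 3: entry -8/3 ≤ 0; row 4: (31/18)/(4/3) = 31/24. Minimum is 31/24 at row 4 (q leaves); pivot element 4/3.
Divide row 4 by 4/3; eliminate column p from the other rows.
Z-row update in column u4: 4/9 − (-17/3)·(5/24) = 13/8.

13/8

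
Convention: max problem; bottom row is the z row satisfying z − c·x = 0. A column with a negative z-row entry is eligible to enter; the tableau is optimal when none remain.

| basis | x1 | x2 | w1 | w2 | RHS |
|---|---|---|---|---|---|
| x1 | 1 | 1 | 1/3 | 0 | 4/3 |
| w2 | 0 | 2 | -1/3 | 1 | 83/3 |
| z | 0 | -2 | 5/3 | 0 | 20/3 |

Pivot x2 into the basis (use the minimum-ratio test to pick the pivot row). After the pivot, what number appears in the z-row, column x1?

Ratio test on column x2 — row 1: (4/3)/1 = 4/3; row 2: (83/3)/2 = 83/6. Minimum is 4/3 at row 1 (x1 leaves); pivot element 1.
Divide row 1 by 1; eliminate column x2 from the other rows.
z-row update in column x1: 0 − (-2)·1 = 2.

2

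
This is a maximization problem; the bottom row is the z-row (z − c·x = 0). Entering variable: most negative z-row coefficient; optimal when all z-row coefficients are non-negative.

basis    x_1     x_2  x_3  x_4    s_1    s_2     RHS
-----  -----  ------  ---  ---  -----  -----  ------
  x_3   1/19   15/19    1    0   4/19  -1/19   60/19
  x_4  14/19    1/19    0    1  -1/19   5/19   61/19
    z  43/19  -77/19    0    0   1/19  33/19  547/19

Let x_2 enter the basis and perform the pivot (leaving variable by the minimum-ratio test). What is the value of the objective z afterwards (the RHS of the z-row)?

Ratio test on column x_2 — row 1: (60/19)/(15/19) = 4; row 2: (61/19)/(1/19) = 61. Minimum is 4 at row 1 (x_3 leaves); pivot element 15/19.
Pivot on row 1; the z-row RHS becomes 547/19 − (-77/19)·4 = 45.

45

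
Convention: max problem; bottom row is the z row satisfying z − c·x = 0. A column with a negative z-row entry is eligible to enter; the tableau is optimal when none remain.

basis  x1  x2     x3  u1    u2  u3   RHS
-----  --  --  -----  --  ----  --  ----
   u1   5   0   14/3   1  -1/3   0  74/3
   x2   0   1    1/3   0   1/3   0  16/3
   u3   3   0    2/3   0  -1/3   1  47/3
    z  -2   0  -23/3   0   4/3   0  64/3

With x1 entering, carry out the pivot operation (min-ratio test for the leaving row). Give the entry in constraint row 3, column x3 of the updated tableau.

-32/15

Ratio test on column x1 — row 1: (74/3)/5 = 74/15; row 2: entry 0 ≤ 0; row 3: (47/3)/3 = 47/9. Minimum is 74/15 at row 1 (u1 leaves); pivot element 5.
Divide row 1 by 5; eliminate column x1 from the other rows.
Row 3 update in column x3: 2/3 − 3·(14/15) = -32/15.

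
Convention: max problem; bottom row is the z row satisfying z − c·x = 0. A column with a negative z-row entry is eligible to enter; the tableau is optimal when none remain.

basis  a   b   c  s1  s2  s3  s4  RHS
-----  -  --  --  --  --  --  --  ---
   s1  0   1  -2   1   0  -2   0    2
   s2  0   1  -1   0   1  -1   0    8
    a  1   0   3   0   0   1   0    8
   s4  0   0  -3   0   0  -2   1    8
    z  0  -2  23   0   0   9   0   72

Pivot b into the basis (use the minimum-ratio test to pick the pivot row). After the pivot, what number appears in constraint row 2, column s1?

-1

Ratio test on column b — row 1: 2/1 = 2; row 2: 8/1 = 8; row 3: entry 0 ≤ 0; row 4: entry 0 ≤ 0. Minimum is 2 at row 1 (s1 leaves); pivot element 1.
Divide row 1 by 1; eliminate column b from the other rows.
Row 2 update in column s1: 0 − 1·1 = -1.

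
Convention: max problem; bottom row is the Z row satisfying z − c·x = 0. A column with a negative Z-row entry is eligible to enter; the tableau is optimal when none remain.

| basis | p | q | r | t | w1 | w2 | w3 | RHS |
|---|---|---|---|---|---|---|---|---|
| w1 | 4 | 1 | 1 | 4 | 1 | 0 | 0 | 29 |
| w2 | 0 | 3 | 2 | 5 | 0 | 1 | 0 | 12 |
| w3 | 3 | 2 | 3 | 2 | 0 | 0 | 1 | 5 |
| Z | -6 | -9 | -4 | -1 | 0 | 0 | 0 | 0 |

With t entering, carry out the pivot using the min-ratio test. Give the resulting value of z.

Ratio test on column t — row 1: 29/4 = 29/4; row 2: 12/5 = 12/5; row 3: 5/2 = 5/2. Minimum is 12/5 at row 2 (w2 leaves); pivot element 5.
Pivot on row 2; the Z-row RHS becomes 0 − (-1)·(12/5) = 12/5.

12/5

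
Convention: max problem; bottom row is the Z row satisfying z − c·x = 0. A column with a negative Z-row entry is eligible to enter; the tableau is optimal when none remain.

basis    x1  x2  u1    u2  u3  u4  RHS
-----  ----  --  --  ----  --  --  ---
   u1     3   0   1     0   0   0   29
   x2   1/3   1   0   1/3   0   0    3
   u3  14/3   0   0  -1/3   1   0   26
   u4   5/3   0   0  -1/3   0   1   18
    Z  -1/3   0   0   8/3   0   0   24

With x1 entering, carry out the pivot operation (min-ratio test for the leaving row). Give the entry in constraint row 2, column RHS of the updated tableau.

8/7

Ratio test on column x1 — row 1: 29/3 = 29/3; row 2: 3/(1/3) = 9; row 3: 26/(14/3) = 39/7; row 4: 18/(5/3) = 54/5. Minimum is 39/7 at row 3 (u3 leaves); pivot element 14/3.
Divide row 3 by 14/3; eliminate column x1 from the other rows.
Row 2 update in column RHS: 3 − (1/3)·(39/7) = 8/7.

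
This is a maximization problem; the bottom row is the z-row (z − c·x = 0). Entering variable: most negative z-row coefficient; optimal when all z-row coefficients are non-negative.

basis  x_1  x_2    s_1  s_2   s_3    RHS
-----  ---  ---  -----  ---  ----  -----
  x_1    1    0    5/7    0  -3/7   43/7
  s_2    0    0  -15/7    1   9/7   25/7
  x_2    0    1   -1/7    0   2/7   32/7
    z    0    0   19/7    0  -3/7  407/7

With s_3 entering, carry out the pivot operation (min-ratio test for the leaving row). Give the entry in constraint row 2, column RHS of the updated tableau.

Ratio test on column s_3 — row 1: entry -3/7 ≤ 0; row 2: (25/7)/(9/7) = 25/9; row 3: (32/7)/(2/7) = 16. Minimum is 25/9 at row 2 (s_2 leaves); pivot element 9/7.
Divide row 2 by 9/7; eliminate column s_3 from the other rows.
In the new row 2, the RHS entry is the old entry divided by the pivot: (25/7)/(9/7) = 25/9.

25/9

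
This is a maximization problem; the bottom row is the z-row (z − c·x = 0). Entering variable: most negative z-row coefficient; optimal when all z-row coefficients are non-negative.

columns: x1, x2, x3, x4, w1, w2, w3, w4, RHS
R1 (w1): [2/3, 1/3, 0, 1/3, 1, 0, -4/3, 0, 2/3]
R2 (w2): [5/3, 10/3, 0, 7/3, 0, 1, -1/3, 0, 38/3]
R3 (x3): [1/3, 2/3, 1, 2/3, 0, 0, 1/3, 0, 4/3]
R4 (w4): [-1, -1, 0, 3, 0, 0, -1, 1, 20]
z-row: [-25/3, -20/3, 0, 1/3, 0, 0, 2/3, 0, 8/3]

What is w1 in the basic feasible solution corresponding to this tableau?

2/3

w1 is basic (row 1); its value is the RHS of that row, 2/3.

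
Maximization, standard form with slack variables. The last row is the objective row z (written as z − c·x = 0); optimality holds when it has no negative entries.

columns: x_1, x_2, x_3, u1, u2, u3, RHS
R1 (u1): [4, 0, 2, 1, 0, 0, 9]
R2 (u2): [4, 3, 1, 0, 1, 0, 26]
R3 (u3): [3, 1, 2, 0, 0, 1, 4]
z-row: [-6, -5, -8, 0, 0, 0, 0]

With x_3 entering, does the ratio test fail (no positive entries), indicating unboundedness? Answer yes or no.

no

Column x_3 has positive entries in row(s) 1, 2, 3, so the ratio test bounds it — not unbounded.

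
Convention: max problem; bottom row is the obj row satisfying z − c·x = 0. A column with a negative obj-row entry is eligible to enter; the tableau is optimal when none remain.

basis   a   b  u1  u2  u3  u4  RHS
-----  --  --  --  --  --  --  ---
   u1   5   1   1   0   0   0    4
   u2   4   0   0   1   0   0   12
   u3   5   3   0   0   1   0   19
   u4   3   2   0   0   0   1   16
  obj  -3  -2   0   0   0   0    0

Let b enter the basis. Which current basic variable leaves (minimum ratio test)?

Column b entries and ratios — u1: 4/1 = 4; u2: 0 ≤ 0, skip; u3: 19/3 = 19/3; u4: 16/2 = 8.
Smallest ratio is 4 in the row of u1, so u1 leaves.

u1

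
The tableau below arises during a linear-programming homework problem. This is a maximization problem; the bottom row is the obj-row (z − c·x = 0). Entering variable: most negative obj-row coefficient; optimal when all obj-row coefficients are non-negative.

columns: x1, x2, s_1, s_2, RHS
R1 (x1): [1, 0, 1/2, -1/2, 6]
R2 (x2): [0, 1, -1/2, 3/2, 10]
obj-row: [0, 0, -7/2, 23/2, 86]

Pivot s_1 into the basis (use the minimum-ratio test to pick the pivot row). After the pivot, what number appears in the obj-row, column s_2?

8

Ratio test on column s_1 — row 1: 6/(1/2) = 12; row 2: entry -1/2 ≤ 0. Minimum is 12 at row 1 (x1 leaves); pivot element 1/2.
Divide row 1 by 1/2; eliminate column s_1 from the other rows.
obj-row update in column s_2: 23/2 − (-7/2)·(-1) = 8.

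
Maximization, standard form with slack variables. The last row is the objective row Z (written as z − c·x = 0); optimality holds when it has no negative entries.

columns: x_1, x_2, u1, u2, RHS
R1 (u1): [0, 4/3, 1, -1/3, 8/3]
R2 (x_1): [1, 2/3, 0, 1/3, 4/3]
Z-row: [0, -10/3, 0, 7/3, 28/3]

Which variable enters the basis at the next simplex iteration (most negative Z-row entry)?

Negative Z-row entries: x_2: -10/3.
The most negative is -10/3 in column x_2, so x_2 enters.

x_2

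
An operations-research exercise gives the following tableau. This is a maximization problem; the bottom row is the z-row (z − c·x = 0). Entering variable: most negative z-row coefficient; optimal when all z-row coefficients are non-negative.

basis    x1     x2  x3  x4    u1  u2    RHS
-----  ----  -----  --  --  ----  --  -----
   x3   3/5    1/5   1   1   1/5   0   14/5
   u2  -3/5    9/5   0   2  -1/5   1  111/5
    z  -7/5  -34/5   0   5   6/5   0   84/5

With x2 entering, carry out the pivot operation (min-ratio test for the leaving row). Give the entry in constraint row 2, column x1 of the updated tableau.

-1/3

Ratio test on column x2 — row 1: (14/5)/(1/5) = 14; row 2: (111/5)/(9/5) = 37/3. Minimum is 37/3 at row 2 (u2 leaves); pivot element 9/5.
Divide row 2 by 9/5; eliminate column x2 from the other rows.
In the new row 2, the x1 entry is the old entry divided by the pivot: (-3/5)/(9/5) = -1/3.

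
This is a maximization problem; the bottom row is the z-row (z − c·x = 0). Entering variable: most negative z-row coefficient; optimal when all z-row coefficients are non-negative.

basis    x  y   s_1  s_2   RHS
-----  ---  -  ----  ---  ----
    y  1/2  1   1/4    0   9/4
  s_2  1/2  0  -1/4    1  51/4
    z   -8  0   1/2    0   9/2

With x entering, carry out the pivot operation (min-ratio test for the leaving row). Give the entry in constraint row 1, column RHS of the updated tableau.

Ratio test on column x — row 1: (9/4)/(1/2) = 9/2; row 2: (51/4)/(1/2) = 51/2. Minimum is 9/2 at row 1 (y leaves); pivot element 1/2.
Divide row 1 by 1/2; eliminate column x from the other rows.
In the new row 1, the RHS entry is the old entry divided by the pivot: (9/4)/(1/2) = 9/2.

9/2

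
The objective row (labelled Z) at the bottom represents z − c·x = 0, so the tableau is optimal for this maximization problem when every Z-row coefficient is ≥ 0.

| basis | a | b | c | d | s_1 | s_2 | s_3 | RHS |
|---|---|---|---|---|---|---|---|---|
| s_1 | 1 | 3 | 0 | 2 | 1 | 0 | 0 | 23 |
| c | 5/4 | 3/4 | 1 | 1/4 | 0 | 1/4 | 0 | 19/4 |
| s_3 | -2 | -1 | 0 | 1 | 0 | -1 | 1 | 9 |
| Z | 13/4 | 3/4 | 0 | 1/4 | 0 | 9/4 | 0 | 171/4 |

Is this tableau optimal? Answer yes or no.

yes

Every Z-row coefficient is ≥ 0, so the tableau is optimal.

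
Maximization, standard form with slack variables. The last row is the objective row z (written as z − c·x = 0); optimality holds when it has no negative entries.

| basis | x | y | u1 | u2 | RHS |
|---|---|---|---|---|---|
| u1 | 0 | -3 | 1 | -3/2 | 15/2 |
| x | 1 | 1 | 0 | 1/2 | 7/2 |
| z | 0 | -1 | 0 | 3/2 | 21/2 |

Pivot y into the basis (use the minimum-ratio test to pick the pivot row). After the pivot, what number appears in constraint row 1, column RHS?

Ratio test on column y — row 1: entry -3 ≤ 0; row 2: (7/2)/1 = 7/2. Minimum is 7/2 at row 2 (x leaves); pivot element 1.
Divide row 2 by 1; eliminate column y from the other rows.
Row 1 update in column RHS: 15/2 − (-3)·(7/2) = 18.

18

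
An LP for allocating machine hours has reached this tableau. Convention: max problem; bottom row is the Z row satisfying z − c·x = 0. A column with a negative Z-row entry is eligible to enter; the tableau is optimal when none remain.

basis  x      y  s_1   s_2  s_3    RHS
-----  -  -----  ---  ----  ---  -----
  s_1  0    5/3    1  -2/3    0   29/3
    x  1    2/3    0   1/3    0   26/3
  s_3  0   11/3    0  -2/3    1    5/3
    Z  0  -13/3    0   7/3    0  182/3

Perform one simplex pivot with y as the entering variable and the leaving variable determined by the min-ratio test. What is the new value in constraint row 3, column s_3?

3/11

Ratio test on column y — row 1: (29/3)/(5/3) = 29/5; row 2: (26/3)/(2/3) = 13; row 3: (5/3)/(11/3) = 5/11. Minimum is 5/11 at row 3 (s_3 leaves); pivot element 11/3.
Divide row 3 by 11/3; eliminate column y from the other rows.
In the new row 3, the s_3 entry is the old entry divided by the pivot: 1/(11/3) = 3/11.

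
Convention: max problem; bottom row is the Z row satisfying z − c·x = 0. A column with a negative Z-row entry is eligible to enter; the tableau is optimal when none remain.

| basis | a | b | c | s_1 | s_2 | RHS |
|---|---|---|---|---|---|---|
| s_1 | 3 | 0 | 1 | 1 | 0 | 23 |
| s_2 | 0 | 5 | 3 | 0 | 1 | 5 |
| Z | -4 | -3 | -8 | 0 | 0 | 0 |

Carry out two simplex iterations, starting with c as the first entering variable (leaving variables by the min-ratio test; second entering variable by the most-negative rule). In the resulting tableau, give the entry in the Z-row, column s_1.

4/3

Ratio test on column c — row 1: 23/1 = 23; row 2: 5/3 = 5/3. Minimum is 5/3 at row 2 (s_2 leaves); pivot element 3.
Divide row 2 by 3; eliminate column c from the other rows.
Second iteration: most negative Z-row entry is -4 in column a, so a enters.
Ratio test on column a — row 1: (64/3)/3 = 64/9; row 2: entry 0 ≤ 0. Minimum is 64/9 at row 1 (s_1 leaves); pivot element 3.
Divide row 1 by 3; eliminate column a from the other rows.
After both pivots, the entry at the Z-row, column s_1 is 4/3.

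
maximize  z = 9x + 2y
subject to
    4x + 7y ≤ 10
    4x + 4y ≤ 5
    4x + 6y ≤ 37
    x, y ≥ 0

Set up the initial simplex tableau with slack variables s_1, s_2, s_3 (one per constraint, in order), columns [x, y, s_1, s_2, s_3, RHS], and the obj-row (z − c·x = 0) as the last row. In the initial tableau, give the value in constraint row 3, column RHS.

The RHS of constraint 3 is b_3 = 37.

37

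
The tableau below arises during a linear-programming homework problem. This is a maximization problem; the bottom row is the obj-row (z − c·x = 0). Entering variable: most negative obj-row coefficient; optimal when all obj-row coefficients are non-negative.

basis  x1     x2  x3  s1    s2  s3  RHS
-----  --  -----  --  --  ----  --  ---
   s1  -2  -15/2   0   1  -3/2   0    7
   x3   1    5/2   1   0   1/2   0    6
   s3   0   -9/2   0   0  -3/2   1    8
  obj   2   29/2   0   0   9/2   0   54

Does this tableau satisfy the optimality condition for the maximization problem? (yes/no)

yes

Every obj-row coefficient is ≥ 0, so the tableau is optimal.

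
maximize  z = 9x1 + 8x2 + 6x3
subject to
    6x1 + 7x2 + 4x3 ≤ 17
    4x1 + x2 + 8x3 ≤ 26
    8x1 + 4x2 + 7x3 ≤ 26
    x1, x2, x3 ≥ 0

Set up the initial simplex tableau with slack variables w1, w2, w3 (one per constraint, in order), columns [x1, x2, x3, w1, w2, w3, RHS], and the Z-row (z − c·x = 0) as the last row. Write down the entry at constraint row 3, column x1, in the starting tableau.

8

Constraint 3 has coefficient 8 on x1.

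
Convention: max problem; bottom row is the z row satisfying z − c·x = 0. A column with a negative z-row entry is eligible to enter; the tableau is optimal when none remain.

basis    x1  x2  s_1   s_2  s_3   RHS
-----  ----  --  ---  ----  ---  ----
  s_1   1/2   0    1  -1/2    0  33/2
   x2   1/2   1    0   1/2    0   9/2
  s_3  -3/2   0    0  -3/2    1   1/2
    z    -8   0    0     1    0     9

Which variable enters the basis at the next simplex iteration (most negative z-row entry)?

Negative z-row entries: x1: -8.
The most negative is -8 in column x1, so x1 enters.

x1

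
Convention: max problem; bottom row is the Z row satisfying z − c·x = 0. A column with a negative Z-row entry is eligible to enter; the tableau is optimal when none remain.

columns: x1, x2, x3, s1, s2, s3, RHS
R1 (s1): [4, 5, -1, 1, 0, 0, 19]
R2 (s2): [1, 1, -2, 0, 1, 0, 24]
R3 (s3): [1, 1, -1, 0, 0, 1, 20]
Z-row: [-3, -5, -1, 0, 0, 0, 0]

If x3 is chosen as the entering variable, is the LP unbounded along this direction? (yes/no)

yes

Every constraint-row entry in column x3 is ≤ 0, so increasing x3 is unbounded.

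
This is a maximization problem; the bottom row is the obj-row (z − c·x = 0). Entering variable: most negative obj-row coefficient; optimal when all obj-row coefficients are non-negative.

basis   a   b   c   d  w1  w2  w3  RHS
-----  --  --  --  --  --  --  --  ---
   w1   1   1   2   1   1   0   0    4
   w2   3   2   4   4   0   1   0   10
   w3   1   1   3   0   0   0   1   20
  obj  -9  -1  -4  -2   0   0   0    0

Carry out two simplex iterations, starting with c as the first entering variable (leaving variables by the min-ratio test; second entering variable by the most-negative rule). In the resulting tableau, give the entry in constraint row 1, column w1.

Ratio test on column c — row 1: 4/2 = 2; row 2: 10/4 = 5/2; row 3: 20/3 = 20/3. Minimum is 2 at row 1 (w1 leaves); pivot element 2.
Divide row 1 by 2; eliminate column c from the other rows.
Second iteration: most negative obj-row entry is -7 in column a, so a enters.
Ratio test on column a — row 1: 2/(1/2) = 4; row 2: 2/1 = 2; row 3: entry -1/2 ≤ 0. Minimum is 2 at row 2 (w2 leaves); pivot element 1.
Divide row 2 by 1; eliminate column a from the other rows.
After both pivots, the entry at constraint row 1, column w1 is 3/2.

3/2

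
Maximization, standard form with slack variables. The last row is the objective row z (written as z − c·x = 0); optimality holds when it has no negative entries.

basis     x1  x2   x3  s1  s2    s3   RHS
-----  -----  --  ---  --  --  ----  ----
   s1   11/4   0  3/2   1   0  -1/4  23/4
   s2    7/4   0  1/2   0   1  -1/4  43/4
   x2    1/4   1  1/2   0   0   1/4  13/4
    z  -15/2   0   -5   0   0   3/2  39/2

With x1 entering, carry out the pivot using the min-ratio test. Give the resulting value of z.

Ratio test on column x1 — row 1: (23/4)/(11/4) = 23/11; row 2: (43/4)/(7/4) = 43/7; row 3: (13/4)/(1/4) = 13. Minimum is 23/11 at row 1 (s1 leaves); pivot element 11/4.
Pivot on row 1; the z-row RHS becomes 39/2 − (-15/2)·(23/11) = 387/11.

387/11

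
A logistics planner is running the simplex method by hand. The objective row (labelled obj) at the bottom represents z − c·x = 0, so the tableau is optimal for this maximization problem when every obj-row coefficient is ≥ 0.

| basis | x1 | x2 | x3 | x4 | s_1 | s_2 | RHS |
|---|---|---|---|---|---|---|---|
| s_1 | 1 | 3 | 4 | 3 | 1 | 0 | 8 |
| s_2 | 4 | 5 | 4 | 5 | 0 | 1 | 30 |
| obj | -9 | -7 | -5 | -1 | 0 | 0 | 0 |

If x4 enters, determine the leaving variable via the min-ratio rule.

Column x4 entries and ratios — s_1: 8/3 = 8/3; s_2: 30/5 = 6.
Smallest ratio is 8/3 in the row of s_1, so s_1 leaves.

s_1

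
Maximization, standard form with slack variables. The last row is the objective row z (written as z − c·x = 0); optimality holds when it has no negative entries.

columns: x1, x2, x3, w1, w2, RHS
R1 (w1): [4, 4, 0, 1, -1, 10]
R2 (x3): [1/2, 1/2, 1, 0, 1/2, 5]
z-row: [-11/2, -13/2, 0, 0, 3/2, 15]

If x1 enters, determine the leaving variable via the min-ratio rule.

Column x1 entries and ratios — w1: 10/4 = 5/2; x3: 5/(1/2) = 10.
Smallest ratio is 5/2 in the row of w1, so w1 leaves.

w1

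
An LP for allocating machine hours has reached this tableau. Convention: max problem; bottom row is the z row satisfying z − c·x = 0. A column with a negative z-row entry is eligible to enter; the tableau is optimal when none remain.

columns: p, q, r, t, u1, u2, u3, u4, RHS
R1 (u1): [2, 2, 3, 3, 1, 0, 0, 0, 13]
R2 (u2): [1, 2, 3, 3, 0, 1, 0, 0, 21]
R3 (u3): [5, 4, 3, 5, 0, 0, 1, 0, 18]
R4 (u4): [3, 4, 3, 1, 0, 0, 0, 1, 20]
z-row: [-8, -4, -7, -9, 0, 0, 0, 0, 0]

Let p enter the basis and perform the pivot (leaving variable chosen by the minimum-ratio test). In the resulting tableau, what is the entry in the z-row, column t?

-1

Ratio test on column p — row 1: 13/2 = 13/2; row 2: 21/1 = 21; row 3: 18/5 = 18/5; row 4: 20/3 = 20/3. Minimum is 18/5 at row 3 (u3 leaves); pivot element 5.
Divide row 3 by 5; eliminate column p from the other rows.
z-row update in column t: -9 − (-8)·1 = -1.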